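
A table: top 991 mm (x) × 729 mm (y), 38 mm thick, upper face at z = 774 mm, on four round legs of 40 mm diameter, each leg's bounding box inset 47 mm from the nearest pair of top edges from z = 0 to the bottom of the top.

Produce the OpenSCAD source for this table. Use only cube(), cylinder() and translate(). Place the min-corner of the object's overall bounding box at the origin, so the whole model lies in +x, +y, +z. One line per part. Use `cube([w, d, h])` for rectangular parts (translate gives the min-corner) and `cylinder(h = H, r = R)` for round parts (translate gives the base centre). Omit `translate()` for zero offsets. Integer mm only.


translate([0, 0, 736]) cube([991, 729, 38]);
translate([67, 67, 0]) cylinder(h = 736, r = 20);
translate([924, 67, 0]) cylinder(h = 736, r = 20);
translate([67, 662, 0]) cylinder(h = 736, r = 20);
translate([924, 662, 0]) cylinder(h = 736, r = 20);


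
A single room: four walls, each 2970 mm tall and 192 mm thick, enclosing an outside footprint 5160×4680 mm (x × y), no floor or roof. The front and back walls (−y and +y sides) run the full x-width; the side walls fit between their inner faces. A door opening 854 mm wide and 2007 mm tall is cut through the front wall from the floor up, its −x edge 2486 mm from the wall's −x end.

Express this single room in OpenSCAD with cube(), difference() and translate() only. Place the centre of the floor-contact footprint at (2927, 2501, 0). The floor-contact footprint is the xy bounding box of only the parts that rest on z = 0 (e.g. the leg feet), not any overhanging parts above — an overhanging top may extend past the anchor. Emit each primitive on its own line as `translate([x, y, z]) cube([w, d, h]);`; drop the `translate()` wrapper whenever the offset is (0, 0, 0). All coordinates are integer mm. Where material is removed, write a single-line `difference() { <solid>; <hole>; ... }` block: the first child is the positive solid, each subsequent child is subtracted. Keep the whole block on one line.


difference() { translate([347, 161, 0]) cube([5160, 192, 2970]); translate([2833, 161, 0]) cube([854, 192, 2007]); }
translate([347, 4649, 0]) cube([5160, 192, 2970]);
translate([347, 353, 0]) cube([192, 4296, 2970]);
translate([5315, 353, 0]) cube([192, 4296, 2970]);


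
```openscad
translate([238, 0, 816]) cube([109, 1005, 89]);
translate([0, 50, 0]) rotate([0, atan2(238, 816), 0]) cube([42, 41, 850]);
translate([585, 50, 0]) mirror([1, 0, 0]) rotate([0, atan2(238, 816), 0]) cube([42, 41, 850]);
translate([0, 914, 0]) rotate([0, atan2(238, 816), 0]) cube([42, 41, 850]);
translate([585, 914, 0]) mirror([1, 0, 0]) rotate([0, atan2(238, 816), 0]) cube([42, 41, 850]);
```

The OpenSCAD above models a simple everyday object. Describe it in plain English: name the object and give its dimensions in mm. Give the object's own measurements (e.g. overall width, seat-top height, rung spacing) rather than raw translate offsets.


A sawhorse. A 109×1005×89 mm beam (x, y, z) sits on two A-frame leg pairs. Each pair is two raked legs of 42×41 mm section (41 mm along y) splaying symmetrically in x. Each leg rises 816 mm vertically over 238 mm of horizontal reach and is 850 mm long along its own axis. Every leg's outer bottom edge rests on the floor and its outer top edge meets a bottom edge of the beam — the left legs (tilting toward +x) meet the beam's −x bottom edge, the right legs (their mirror images, tilting toward −x) meet its +x bottom edge — so the leg tops tuck under the beam, the beam's underside is 816 mm above the floor, and the feet are 585 mm apart outside-to-outside with the beam centred between them. The two leg pairs are set in 50 mm from either end of the beam.


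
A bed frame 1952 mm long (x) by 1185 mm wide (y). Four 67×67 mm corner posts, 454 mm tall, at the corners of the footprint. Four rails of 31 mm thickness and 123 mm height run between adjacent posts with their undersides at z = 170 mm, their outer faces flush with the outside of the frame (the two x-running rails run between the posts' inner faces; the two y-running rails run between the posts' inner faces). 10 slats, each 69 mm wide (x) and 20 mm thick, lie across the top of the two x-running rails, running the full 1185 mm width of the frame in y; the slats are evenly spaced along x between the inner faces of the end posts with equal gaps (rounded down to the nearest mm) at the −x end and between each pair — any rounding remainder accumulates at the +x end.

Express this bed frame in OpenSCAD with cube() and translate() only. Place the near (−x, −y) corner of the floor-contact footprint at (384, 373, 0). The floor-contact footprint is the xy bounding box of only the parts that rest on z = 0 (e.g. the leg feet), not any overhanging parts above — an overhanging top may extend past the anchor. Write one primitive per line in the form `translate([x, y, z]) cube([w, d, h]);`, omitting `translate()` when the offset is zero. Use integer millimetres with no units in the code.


translate([384, 373, 0]) cube([67, 67, 454]);
translate([384, 1491, 0]) cube([67, 67, 454]);
translate([2269, 373, 0]) cube([67, 67, 454]);
translate([2269, 1491, 0]) cube([67, 67, 454]);
translate([451, 373, 170]) cube([1818, 31, 123]);
translate([451, 1527, 170]) cube([1818, 31, 123]);
translate([384, 440, 170]) cube([31, 1051, 123]);
translate([2305, 440, 170]) cube([31, 1051, 123]);
translate([553, 373, 293]) cube([69, 1185, 20]);
translate([724, 373, 293]) cube([69, 1185, 20]);
translate([895, 373, 293]) cube([69, 1185, 20]);
translate([1066, 373, 293]) cube([69, 1185, 20]);
translate([1237, 373, 293]) cube([69, 1185, 20]);
translate([1408, 373, 293]) cube([69, 1185, 20]);
translate([1579, 373, 293]) cube([69, 1185, 20]);
translate([1750, 373, 293]) cube([69, 1185, 20]);
translate([1921, 373, 293]) cube([69, 1185, 20]);
translate([2092, 373, 293]) cube([69, 1185, 20]);


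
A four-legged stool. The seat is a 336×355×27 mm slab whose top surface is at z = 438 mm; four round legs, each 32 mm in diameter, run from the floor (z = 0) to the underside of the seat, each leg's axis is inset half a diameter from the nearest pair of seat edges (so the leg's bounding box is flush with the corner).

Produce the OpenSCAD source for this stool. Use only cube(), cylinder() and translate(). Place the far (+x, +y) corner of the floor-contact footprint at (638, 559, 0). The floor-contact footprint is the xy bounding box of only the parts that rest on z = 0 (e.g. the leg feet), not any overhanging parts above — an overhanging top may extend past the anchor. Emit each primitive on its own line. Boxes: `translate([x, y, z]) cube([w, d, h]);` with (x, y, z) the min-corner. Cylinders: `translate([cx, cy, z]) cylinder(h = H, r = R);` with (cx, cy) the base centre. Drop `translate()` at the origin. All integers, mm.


translate([302, 204, 411]) cube([336, 355, 27]);
translate([318, 220, 0]) cylinder(h = 411, r = 16);
translate([622, 220, 0]) cylinder(h = 411, r = 16);
translate([318, 543, 0]) cylinder(h = 411, r = 16);
translate([622, 543, 0]) cylinder(h = 411, r = 16);


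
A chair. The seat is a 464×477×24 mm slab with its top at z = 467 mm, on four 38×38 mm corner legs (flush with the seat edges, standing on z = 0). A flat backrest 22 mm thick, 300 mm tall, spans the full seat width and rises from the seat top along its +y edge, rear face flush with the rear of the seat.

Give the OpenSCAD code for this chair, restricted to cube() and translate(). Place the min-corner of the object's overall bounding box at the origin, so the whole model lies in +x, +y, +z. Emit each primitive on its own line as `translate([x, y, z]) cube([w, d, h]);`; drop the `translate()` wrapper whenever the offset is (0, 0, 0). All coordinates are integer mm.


// leg_h = 467 - 24 = 443
translate([0, 0, 443]) cube([464, 477, 24]);
cube([38, 38, 443]);
translate([426, 0, 0]) cube([38, 38, 443]);
translate([0, 439, 0]) cube([38, 38, 443]);
translate([426, 439, 0]) cube([38, 38, 443]);
translate([0, 455, 467]) cube([464, 22, 300]);


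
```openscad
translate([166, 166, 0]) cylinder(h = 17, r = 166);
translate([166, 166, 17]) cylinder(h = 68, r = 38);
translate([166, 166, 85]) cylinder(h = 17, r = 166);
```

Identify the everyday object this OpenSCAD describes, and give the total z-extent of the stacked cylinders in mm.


A spool. The overall height is 102 mm.

Three coaxial cylinders, large–small–large — a spool. Two 17 mm flanges and a 68 mm core give 17 + 68 + 17 = 102 mm.


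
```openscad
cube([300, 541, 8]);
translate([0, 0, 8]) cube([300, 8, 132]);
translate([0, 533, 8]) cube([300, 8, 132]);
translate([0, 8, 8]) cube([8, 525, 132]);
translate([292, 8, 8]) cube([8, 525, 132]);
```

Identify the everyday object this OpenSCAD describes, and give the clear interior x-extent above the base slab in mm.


An open box. The internal width is 284 mm.

A 300×541 base slab with four walls standing on it — an open box. The base is 300 mm wide and the walls are 8 mm thick, so the internal width is 300 − 2 × 8 = 284 mm.


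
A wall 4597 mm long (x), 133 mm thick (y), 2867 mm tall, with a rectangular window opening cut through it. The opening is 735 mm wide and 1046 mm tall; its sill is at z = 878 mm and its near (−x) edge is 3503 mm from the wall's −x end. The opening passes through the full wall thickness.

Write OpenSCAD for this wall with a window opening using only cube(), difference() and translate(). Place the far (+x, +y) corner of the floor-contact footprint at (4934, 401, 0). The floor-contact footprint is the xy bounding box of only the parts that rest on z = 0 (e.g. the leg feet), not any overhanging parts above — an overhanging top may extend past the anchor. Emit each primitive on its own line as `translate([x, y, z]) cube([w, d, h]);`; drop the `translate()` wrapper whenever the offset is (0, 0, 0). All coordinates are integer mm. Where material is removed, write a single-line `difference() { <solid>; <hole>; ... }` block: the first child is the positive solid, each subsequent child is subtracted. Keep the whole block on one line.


difference() { translate([337, 268, 0]) cube([4597, 133, 2867]); translate([3840, 268, 878]) cube([735, 133, 1046]); }


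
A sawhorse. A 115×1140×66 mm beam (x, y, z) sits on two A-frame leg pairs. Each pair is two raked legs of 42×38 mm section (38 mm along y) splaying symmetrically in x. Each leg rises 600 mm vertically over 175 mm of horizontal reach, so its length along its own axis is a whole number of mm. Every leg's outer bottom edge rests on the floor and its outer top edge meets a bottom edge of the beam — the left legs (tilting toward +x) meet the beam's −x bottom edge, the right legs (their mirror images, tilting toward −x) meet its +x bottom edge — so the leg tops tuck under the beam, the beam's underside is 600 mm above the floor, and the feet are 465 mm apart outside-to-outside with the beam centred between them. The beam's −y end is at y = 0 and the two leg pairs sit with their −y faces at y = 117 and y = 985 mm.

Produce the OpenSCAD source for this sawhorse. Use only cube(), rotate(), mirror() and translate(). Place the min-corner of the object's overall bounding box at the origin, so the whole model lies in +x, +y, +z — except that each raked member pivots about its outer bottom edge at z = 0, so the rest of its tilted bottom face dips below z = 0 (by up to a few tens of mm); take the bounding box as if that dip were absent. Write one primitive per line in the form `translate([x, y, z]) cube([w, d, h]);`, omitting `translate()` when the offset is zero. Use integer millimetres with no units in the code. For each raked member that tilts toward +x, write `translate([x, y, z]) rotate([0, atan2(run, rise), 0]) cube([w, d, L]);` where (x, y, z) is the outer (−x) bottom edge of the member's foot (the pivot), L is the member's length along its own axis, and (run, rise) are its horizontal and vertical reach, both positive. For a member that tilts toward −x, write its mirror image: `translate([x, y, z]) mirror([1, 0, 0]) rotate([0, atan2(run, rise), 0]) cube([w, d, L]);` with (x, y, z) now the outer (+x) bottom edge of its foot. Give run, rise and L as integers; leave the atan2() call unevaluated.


translate([175, 0, 600]) cube([115, 1140, 66]);
translate([0, 117, 0]) rotate([0, atan2(175, 600), 0]) cube([42, 38, 625]);
translate([465, 117, 0]) mirror([1, 0, 0]) rotate([0, atan2(175, 600), 0]) cube([42, 38, 625]);
translate([0, 985, 0]) rotate([0, atan2(175, 600), 0]) cube([42, 38, 625]);
translate([465, 985, 0]) mirror([1, 0, 0]) rotate([0, atan2(175, 600), 0]) cube([42, 38, 625]);


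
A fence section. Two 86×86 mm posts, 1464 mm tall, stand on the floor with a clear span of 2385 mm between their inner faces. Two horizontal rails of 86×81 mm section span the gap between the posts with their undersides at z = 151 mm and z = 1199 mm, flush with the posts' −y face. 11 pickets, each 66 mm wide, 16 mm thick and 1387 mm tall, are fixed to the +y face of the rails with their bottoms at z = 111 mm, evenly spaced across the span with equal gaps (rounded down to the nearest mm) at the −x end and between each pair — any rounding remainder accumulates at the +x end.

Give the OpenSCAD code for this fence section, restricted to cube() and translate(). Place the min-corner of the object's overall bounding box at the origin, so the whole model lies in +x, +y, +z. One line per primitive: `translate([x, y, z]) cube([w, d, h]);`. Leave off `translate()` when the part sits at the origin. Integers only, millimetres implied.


cube([86, 86, 1464]);
translate([2471, 0, 0]) cube([86, 86, 1464]);
translate([86, 0, 151]) cube([2385, 86, 81]);
translate([86, 0, 1199]) cube([2385, 86, 81]);
translate([224, 86, 111]) cube([66, 16, 1387]);
translate([428, 86, 111]) cube([66, 16, 1387]);
translate([632, 86, 111]) cube([66, 16, 1387]);
translate([836, 86, 111]) cube([66, 16, 1387]);
translate([1040, 86, 111]) cube([66, 16, 1387]);
translate([1244, 86, 111]) cube([66, 16, 1387]);
translate([1448, 86, 111]) cube([66, 16, 1387]);
translate([1652, 86, 111]) cube([66, 16, 1387]);
translate([1856, 86, 111]) cube([66, 16, 1387]);
translate([2060, 86, 111]) cube([66, 16, 1387]);
translate([2264, 86, 111]) cube([66, 16, 1387]);


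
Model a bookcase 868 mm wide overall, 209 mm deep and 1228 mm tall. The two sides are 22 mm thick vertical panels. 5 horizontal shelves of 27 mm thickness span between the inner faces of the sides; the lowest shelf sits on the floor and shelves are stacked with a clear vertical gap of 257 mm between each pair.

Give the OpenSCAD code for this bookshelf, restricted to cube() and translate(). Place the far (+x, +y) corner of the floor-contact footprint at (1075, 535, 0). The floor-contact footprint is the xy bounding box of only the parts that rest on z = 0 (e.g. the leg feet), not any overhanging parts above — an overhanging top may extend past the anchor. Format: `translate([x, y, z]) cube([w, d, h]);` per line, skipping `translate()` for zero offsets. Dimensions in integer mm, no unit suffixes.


translate([207, 326, 0]) cube([22, 209, 1228]);
translate([1053, 326, 0]) cube([22, 209, 1228]);
translate([229, 326, 0]) cube([824, 209, 27]);
translate([229, 326, 284]) cube([824, 209, 27]);
translate([229, 326, 568]) cube([824, 209, 27]);
translate([229, 326, 852]) cube([824, 209, 27]);
translate([229, 326, 1136]) cube([824, 209, 27]);


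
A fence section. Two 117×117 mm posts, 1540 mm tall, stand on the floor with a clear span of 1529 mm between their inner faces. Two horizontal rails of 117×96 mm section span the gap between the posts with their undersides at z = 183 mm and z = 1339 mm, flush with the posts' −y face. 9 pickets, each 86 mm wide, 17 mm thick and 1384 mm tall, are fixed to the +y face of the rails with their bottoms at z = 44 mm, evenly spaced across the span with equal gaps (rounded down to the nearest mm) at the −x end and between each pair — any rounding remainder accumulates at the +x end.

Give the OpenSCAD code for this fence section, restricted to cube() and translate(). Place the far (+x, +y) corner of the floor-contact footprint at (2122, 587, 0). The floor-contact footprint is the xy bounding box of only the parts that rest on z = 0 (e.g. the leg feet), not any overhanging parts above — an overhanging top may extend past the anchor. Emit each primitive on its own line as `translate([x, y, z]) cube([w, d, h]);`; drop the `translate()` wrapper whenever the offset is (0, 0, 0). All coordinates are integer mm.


translate([359, 470, 0]) cube([117, 117, 1540]);
translate([2005, 470, 0]) cube([117, 117, 1540]);
translate([476, 470, 183]) cube([1529, 117, 96]);
translate([476, 470, 1339]) cube([1529, 117, 96]);
translate([551, 587, 44]) cube([86, 17, 1384]);
translate([712, 587, 44]) cube([86, 17, 1384]);
translate([873, 587, 44]) cube([86, 17, 1384]);
translate([1034, 587, 44]) cube([86, 17, 1384]);
translate([1195, 587, 44]) cube([86, 17, 1384]);
translate([1356, 587, 44]) cube([86, 17, 1384]);
translate([1517, 587, 44]) cube([86, 17, 1384]);
translate([1678, 587, 44]) cube([86, 17, 1384]);
translate([1839, 587, 44]) cube([86, 17, 1384]);


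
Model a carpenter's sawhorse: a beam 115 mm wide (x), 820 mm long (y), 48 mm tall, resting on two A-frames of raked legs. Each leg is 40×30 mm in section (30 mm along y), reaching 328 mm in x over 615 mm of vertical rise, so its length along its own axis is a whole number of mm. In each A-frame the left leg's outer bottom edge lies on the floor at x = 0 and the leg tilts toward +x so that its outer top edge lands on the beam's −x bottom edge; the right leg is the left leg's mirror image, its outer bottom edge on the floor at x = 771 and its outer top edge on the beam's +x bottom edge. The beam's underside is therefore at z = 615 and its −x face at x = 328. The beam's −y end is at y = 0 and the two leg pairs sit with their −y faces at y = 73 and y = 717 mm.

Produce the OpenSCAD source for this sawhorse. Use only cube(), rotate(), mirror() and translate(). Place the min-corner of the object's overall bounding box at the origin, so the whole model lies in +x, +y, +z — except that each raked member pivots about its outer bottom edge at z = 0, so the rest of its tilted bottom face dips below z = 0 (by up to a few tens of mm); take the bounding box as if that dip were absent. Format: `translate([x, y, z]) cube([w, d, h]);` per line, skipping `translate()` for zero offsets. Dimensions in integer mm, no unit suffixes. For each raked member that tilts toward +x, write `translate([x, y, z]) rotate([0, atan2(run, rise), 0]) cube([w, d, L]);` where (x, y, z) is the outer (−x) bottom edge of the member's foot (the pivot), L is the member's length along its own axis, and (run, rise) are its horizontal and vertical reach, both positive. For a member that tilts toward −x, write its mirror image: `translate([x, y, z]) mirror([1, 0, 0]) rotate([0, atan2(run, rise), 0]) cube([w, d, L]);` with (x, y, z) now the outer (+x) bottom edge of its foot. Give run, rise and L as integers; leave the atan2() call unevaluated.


translate([328, 0, 615]) cube([115, 820, 48]);
translate([0, 73, 0]) rotate([0, atan2(328, 615), 0]) cube([40, 30, 697]);
translate([771, 73, 0]) mirror([1, 0, 0]) rotate([0, atan2(328, 615), 0]) cube([40, 30, 697]);
translate([0, 717, 0]) rotate([0, atan2(328, 615), 0]) cube([40, 30, 697]);
translate([771, 717, 0]) mirror([1, 0, 0]) rotate([0, atan2(328, 615), 0]) cube([40, 30, 697]);


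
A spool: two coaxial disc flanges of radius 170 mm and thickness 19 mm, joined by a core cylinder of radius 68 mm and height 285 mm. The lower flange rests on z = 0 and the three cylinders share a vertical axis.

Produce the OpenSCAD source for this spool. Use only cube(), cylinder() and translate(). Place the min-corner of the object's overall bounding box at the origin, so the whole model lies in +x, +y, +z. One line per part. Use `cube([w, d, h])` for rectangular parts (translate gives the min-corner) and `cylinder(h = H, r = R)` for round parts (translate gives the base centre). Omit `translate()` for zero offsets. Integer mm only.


translate([170, 170, 0]) cylinder(h = 19, r = 170);
translate([170, 170, 19]) cylinder(h = 285, r = 68);
translate([170, 170, 304]) cylinder(h = 19, r = 170);


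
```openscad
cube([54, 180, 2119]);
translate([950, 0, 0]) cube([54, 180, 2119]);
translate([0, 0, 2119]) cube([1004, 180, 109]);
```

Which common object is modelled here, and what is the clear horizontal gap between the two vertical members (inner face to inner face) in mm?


A door frame. The clear opening width is 896 mm.

Two 2119 mm tall posts with a header on top — a door frame. The left jamb is 54 mm wide at x = 0; the right jamb starts at x = 950. The clear opening is 950 − 54 = 896 mm.


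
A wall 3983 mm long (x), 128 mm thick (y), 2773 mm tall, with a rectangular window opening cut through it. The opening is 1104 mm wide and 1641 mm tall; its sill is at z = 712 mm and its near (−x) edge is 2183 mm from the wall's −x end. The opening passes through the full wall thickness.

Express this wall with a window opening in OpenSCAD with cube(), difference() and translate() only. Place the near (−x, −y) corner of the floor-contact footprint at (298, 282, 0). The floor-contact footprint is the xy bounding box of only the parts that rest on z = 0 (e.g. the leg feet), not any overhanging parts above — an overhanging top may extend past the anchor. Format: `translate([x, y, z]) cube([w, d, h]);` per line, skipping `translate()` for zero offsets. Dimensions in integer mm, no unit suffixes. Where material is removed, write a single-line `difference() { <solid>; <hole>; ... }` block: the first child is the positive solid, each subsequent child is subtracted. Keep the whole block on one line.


difference() { translate([298, 282, 0]) cube([3983, 128, 2773]); translate([2481, 282, 712]) cube([1104, 128, 1641]); }


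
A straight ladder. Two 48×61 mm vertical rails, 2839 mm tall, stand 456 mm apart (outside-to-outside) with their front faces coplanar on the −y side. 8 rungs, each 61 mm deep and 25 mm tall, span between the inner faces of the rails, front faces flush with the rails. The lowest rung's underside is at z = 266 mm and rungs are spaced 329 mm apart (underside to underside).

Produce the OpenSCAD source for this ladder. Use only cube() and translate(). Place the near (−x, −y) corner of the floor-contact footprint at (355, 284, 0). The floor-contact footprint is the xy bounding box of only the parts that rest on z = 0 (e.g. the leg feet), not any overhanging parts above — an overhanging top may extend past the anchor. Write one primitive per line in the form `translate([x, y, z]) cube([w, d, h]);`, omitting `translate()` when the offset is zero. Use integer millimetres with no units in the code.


// rung span = 456 - 2*48 = 360
// rung[k] z = 266 + k*329
translate([355, 284, 0]) cube([48, 61, 2839]);
translate([763, 284, 0]) cube([48, 61, 2839]);
translate([403, 284, 266]) cube([360, 61, 25]);
translate([403, 284, 595]) cube([360, 61, 25]);
translate([403, 284, 924]) cube([360, 61, 25]);
translate([403, 284, 1253]) cube([360, 61, 25]);
translate([403, 284, 1582]) cube([360, 61, 25]);
translate([403, 284, 1911]) cube([360, 61, 25]);
translate([403, 284, 2240]) cube([360, 61, 25]);
translate([403, 284, 2569]) cube([360, 61, 25]);


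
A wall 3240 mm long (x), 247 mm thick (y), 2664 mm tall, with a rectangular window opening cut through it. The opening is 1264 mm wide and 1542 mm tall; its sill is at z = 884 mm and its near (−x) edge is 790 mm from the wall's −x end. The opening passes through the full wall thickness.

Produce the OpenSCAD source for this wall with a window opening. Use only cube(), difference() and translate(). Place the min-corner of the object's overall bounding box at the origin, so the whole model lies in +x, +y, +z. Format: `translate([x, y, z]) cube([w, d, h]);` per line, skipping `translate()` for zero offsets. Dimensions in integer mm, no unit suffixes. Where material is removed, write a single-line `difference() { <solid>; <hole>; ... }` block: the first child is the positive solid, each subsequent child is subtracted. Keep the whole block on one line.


difference() { cube([3240, 247, 2664]); translate([790, 0, 884]) cube([1264, 247, 1542]); }


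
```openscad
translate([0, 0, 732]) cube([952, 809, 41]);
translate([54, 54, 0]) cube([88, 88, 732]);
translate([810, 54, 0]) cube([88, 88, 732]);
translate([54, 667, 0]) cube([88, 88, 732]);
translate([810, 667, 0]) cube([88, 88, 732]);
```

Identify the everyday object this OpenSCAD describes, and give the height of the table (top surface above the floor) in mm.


A table. The table height is 773 mm.

A 952×809×41 slab sits at z = 732 on four 88 mm square posts — a table. The top surface is at 732 + 41 = 773 mm.


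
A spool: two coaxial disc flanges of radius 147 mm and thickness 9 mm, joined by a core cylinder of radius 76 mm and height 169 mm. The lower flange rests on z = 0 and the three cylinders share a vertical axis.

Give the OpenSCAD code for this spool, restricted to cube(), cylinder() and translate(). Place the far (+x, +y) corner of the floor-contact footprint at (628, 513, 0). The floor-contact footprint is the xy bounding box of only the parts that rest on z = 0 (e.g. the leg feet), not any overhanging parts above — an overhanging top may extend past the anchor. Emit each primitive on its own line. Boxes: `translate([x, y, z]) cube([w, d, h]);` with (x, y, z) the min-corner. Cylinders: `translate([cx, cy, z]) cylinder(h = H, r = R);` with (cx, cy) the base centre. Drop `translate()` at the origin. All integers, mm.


translate([481, 366, 0]) cylinder(h = 9, r = 147);
translate([481, 366, 9]) cylinder(h = 169, r = 76);
translate([481, 366, 178]) cylinder(h = 9, r = 147);


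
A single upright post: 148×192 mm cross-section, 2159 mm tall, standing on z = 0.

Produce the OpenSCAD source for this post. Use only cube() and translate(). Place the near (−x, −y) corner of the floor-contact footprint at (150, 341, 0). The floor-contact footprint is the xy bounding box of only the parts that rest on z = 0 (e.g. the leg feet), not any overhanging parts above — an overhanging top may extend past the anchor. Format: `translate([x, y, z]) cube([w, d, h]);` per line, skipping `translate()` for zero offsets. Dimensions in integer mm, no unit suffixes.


translate([150, 341, 0]) cube([148, 192, 2159]);


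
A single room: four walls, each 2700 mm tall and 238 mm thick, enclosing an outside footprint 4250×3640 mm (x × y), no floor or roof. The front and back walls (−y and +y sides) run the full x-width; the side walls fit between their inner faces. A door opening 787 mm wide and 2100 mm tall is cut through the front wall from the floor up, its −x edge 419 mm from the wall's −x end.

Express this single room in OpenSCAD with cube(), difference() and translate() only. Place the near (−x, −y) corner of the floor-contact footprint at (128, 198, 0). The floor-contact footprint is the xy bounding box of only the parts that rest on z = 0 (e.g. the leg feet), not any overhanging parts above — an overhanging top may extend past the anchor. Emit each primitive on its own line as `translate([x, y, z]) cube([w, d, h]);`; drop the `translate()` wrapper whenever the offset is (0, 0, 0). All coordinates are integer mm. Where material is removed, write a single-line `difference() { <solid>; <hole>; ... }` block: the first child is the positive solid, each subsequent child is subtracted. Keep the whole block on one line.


difference() { translate([128, 198, 0]) cube([4250, 238, 2700]); translate([547, 198, 0]) cube([787, 238, 2100]); }
translate([128, 3600, 0]) cube([4250, 238, 2700]);
translate([128, 436, 0]) cube([238, 3164, 2700]);
translate([4140, 436, 0]) cube([238, 3164, 2700]);


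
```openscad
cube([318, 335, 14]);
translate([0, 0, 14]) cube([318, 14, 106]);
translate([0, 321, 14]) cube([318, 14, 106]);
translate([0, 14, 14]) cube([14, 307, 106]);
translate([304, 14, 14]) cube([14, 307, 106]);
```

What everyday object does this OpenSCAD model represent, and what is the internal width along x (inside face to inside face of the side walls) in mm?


An open box. The internal width is 290 mm.

A 318×335 base slab with four walls standing on it — an open box. The base is 318 mm wide and the walls are 14 mm thick, so the internal width is 318 − 2 × 14 = 290 mm.


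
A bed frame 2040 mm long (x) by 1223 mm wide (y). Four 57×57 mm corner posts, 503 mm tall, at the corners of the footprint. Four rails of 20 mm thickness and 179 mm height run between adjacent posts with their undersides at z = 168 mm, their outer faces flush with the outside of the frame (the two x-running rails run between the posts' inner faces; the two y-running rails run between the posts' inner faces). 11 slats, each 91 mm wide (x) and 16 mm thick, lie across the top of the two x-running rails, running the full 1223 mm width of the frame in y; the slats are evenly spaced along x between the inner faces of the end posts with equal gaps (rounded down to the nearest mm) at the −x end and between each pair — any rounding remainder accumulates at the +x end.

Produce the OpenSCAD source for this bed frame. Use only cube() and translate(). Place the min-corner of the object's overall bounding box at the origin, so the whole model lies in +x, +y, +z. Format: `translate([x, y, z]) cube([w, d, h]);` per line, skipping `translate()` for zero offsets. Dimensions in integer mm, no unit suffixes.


cube([57, 57, 503]);
translate([0, 1166, 0]) cube([57, 57, 503]);
translate([1983, 0, 0]) cube([57, 57, 503]);
translate([1983, 1166, 0]) cube([57, 57, 503]);
translate([57, 0, 168]) cube([1926, 20, 179]);
translate([57, 1203, 168]) cube([1926, 20, 179]);
translate([0, 57, 168]) cube([20, 1109, 179]);
translate([2020, 57, 168]) cube([20, 1109, 179]);
translate([134, 0, 347]) cube([91, 1223, 16]);
translate([302, 0, 347]) cube([91, 1223, 16]);
translate([470, 0, 347]) cube([91, 1223, 16]);
translate([638, 0, 347]) cube([91, 1223, 16]);
translate([806, 0, 347]) cube([91, 1223, 16]);
translate([974, 0, 347]) cube([91, 1223, 16]);
translate([1142, 0, 347]) cube([91, 1223, 16]);
translate([1310, 0, 347]) cube([91, 1223, 16]);
translate([1478, 0, 347]) cube([91, 1223, 16]);
translate([1646, 0, 347]) cube([91, 1223, 16]);
translate([1814, 0, 347]) cube([91, 1223, 16]);


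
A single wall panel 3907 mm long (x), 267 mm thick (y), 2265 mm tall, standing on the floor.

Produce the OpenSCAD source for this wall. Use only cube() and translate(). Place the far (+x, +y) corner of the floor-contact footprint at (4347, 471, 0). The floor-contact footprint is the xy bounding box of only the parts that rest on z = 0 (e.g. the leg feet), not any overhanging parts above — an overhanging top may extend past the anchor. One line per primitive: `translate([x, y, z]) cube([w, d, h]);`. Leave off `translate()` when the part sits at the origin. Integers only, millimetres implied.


translate([440, 204, 0]) cube([3907, 267, 2265]);


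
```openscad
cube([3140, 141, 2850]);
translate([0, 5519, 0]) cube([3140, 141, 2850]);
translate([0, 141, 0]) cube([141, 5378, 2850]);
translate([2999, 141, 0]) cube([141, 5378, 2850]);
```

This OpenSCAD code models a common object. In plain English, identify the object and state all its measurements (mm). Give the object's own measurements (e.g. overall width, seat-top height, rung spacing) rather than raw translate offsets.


The wall frame of a small rectangular building: four walls, each 2850 mm tall and 141 mm thick, enclosing a footprint 3140 mm (x) by 5660 mm (y) outside-to-outside, with no floor or roof. The front and back walls (the −y and +y sides) span the full width; the two side walls fit between them.


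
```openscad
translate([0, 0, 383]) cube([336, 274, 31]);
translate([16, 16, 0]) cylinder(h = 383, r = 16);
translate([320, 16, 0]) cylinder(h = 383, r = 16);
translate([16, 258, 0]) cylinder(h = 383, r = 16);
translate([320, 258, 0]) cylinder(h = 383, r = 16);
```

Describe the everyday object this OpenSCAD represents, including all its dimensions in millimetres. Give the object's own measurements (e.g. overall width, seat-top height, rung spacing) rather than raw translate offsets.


A simple wooden stool: a rectangular seat 336 mm (x) by 274 mm (y), 31 mm thick, top face at z = 414 mm, on four round legs, each 32 mm in diameter. The legs rest on z = 0, each leg's axis is inset half a diameter from the nearest pair of seat edges (so the leg's bounding box is flush with the corner).


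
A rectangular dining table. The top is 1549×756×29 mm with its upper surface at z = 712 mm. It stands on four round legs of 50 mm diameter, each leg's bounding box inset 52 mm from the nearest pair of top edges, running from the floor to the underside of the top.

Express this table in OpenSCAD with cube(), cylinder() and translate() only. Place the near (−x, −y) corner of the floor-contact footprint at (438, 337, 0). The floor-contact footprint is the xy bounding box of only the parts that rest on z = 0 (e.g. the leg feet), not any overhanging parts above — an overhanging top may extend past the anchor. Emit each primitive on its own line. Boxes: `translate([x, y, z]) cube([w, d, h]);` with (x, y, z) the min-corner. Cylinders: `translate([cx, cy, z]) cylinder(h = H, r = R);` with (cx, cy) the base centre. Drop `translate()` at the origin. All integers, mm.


translate([386, 285, 683]) cube([1549, 756, 29]);
translate([463, 362, 0]) cylinder(h = 683, r = 25);
translate([1858, 362, 0]) cylinder(h = 683, r = 25);
translate([463, 964, 0]) cylinder(h = 683, r = 25);
translate([1858, 964, 0]) cylinder(h = 683, r = 25);


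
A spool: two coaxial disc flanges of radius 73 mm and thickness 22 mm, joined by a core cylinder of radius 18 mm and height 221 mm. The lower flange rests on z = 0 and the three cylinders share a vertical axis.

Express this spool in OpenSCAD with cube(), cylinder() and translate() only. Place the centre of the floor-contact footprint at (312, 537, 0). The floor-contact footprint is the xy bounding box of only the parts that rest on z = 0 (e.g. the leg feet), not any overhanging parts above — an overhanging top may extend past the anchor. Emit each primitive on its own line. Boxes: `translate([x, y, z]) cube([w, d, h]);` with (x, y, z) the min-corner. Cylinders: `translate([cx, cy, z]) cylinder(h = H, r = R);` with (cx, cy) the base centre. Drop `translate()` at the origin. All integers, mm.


translate([312, 537, 0]) cylinder(h = 22, r = 73);
translate([312, 537, 22]) cylinder(h = 221, r = 18);
translate([312, 537, 243]) cylinder(h = 22, r = 73);


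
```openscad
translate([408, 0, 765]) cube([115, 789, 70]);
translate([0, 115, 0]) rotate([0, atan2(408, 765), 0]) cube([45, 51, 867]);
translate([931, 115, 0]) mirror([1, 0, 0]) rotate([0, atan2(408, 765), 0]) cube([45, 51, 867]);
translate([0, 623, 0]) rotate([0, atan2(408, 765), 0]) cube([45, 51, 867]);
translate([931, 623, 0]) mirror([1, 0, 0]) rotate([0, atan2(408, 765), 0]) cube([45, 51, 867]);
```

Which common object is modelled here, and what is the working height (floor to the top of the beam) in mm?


A sawhorse. The overall height is 835 mm.

A beam across two mirrored pairs of raked legs — a sawhorse. The beam's underside is at z = 765 (matching the legs' vertical rise in atan2(408, 765)) and the beam is 70 mm tall, so its top is at 765 + 70 = 835 mm. The raked legs top out at the beam's underside, so that is the highest point.


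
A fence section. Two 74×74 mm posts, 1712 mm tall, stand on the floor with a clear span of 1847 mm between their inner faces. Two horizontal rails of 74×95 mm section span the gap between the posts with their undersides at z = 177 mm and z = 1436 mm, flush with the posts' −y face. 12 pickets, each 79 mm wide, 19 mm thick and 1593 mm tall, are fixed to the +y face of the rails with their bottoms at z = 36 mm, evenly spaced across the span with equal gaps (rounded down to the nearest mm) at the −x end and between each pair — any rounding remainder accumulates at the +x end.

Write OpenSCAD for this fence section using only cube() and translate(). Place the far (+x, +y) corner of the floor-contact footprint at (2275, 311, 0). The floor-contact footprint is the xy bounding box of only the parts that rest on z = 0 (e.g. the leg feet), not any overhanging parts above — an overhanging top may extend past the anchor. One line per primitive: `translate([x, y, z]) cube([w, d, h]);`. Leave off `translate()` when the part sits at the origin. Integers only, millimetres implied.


translate([280, 237, 0]) cube([74, 74, 1712]);
translate([2201, 237, 0]) cube([74, 74, 1712]);
translate([354, 237, 177]) cube([1847, 74, 95]);
translate([354, 237, 1436]) cube([1847, 74, 95]);
translate([423, 311, 36]) cube([79, 19, 1593]);
translate([571, 311, 36]) cube([79, 19, 1593]);
translate([719, 311, 36]) cube([79, 19, 1593]);
translate([867, 311, 36]) cube([79, 19, 1593]);
translate([1015, 311, 36]) cube([79, 19, 1593]);
translate([1163, 311, 36]) cube([79, 19, 1593]);
translate([1311, 311, 36]) cube([79, 19, 1593]);
translate([1459, 311, 36]) cube([79, 19, 1593]);
translate([1607, 311, 36]) cube([79, 19, 1593]);
translate([1755, 311, 36]) cube([79, 19, 1593]);
translate([1903, 311, 36]) cube([79, 19, 1593]);
translate([2051, 311, 36]) cube([79, 19, 1593]);


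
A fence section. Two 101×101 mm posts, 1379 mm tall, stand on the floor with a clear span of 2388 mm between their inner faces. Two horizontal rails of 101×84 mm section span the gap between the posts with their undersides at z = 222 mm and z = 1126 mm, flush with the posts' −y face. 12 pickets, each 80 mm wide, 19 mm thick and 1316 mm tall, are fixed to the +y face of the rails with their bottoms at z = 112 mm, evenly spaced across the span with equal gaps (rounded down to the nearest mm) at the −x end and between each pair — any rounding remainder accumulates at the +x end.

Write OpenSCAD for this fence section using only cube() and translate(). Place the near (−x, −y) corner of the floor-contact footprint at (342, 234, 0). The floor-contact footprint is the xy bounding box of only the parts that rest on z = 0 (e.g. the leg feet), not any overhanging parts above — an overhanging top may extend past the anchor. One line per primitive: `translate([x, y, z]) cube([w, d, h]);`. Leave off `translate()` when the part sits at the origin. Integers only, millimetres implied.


translate([342, 234, 0]) cube([101, 101, 1379]);
translate([2831, 234, 0]) cube([101, 101, 1379]);
translate([443, 234, 222]) cube([2388, 101, 84]);
translate([443, 234, 1126]) cube([2388, 101, 84]);
translate([552, 335, 112]) cube([80, 19, 1316]);
translate([741, 335, 112]) cube([80, 19, 1316]);
translate([930, 335, 112]) cube([80, 19, 1316]);
translate([1119, 335, 112]) cube([80, 19, 1316]);
translate([1308, 335, 112]) cube([80, 19, 1316]);
translate([1497, 335, 112]) cube([80, 19, 1316]);
translate([1686, 335, 112]) cube([80, 19, 1316]);
translate([1875, 335, 112]) cube([80, 19, 1316]);
translate([2064, 335, 112]) cube([80, 19, 1316]);
translate([2253, 335, 112]) cube([80, 19, 1316]);
translate([2442, 335, 112]) cube([80, 19, 1316]);
translate([2631, 335, 112]) cube([80, 19, 1316]);


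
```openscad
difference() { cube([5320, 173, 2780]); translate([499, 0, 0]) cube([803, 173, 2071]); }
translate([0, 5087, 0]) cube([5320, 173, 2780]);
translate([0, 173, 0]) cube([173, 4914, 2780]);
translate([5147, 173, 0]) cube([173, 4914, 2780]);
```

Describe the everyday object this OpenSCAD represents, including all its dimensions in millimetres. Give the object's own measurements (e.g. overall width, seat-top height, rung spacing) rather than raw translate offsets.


A single room: four walls, each 2780 mm tall and 173 mm thick, enclosing an outside footprint 5320×5260 mm (x × y), no floor or roof. The front and back walls (−y and +y sides) run the full x-width; the side walls fit between their inner faces. A door opening 803 mm wide and 2071 mm tall is cut through the front wall from the floor up, its −x edge 499 mm from the wall's −x end.


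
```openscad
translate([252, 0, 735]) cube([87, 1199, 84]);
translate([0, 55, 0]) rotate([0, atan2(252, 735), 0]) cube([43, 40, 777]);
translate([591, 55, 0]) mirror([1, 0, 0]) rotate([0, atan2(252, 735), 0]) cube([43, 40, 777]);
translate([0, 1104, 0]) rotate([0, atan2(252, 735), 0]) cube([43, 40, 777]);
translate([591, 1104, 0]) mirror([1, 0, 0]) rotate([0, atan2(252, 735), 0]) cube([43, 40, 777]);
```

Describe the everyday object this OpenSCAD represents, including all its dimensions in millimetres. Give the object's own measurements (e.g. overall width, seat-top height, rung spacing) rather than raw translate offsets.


A sawhorse. A 87×1199×84 mm beam (x, y, z) sits on two A-frame leg pairs. Each pair is two raked legs of 43×40 mm section (40 mm along y) splaying symmetrically in x. Each leg rises 735 mm vertically over 252 mm of horizontal reach and is 777 mm long along its own axis. Every leg's outer bottom edge rests on the floor and its outer top edge meets a bottom edge of the beam — the left legs (tilting toward +x) meet the beam's −x bottom edge, the right legs (their mirror images, tilting toward −x) meet its +x bottom edge — so the leg tops tuck under the beam, the beam's underside is 735 mm above the floor, and the feet are 591 mm apart outside-to-outside with the beam centred between them. The two leg pairs are set in 55 mm from either end of the beam.
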